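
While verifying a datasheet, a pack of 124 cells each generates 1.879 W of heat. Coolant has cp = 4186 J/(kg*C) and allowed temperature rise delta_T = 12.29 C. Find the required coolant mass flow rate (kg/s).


Step 1: Total heat Q = 124 * 1.879 W = 233 W
Step 2: denom = cp * dT = 4186 * 12.29 = 51446
Step 3: m_dot = 233 / 51446 = 0.004529 kg/s

0.004529 kg/s


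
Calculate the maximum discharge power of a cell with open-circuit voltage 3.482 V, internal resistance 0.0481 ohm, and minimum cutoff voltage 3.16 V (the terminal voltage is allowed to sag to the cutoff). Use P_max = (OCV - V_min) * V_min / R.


P_max = (OCV - V_min) * V_min / R = (3.482 - 3.16) * 3.16 / 0.0481 = 0.322 * 3.16 / 0.0481 = 21.15 W

21.15 W


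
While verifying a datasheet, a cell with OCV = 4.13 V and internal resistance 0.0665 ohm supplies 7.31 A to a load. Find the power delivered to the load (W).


Step 1: V_terminal = OCV - I*R = 4.13 - 7.31 * 0.0665 = 3.6439 V
Step 2: P_out = V_terminal * I = 3.6439 * 7.31 = 26.64 W

26.64 W


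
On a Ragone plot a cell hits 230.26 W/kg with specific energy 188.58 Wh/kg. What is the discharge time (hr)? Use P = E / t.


t = E / P = 188.58 / 230.26 = 0.8190 hr

0.8190 hr


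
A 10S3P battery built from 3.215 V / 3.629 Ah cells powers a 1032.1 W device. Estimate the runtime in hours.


Step 1: E_pack = Ns * V_cell * Np * C_cell = 10 * 3.215 * 3 * 3.629 = 350.02 Wh
Step 2: t = E_pack / P = 350.02 / 1032.1 = 0.3391 hr

0.3391 hr


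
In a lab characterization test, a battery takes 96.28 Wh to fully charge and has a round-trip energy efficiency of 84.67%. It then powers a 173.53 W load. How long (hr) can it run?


Step 1: E_discharge = eta/100 * E_charge = 84.67/100 * 96.28 = 81.52 Wh
Step 2: t = E_discharge / P = 81.52 / 173.53 = 0.4698 hr

0.4698 hr


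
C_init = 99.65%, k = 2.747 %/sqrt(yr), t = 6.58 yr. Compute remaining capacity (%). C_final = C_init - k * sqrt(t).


sqrt(t) = sqrt(6.58) = 2.5652
C_final = 99.65 - 2.747 * 2.5652 = 92.60%

92.60%


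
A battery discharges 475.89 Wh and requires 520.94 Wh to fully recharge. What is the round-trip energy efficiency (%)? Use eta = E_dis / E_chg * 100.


Round-trip efficiency = 475.89/520.94 * 100% = 91.35%

91.35%


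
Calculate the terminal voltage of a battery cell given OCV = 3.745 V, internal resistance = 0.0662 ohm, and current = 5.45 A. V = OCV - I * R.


IR drop = 5.45 * 0.0662 = 0.36079 V
V = 3.745 - 0.36079 = 3.384 V

3.384 V


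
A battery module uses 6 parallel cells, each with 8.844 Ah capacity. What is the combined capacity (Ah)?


Parallel capacities add: 6 * 8.844 Ah = 53.064 Ah

53.064 Ah


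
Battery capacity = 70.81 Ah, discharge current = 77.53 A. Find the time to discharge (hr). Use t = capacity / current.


t = capacity / current = 70.81 / 77.53 = 0.9133 hr

0.9133 hr


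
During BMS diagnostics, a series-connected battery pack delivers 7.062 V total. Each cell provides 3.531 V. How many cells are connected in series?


n = V_pack / V_cell = 7.062 / 3.531 = 2

2


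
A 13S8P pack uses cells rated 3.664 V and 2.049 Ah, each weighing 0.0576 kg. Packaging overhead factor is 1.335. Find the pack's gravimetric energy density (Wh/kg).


Step 1: V_pack = 13 * 3.664 = 47.632 V
Step 2: C_pack = 8 * 2.049 = 16.392 Ah
Step 3: E_pack = V_pack * C_pack = 47.632 * 16.392 = 780.78 Wh
Step 4: m_pack = 13 * 8 * 0.0576 * 1.335 = 7.9972 kg
Step 5: ED = E_pack / m_pack = 780.78 / 7.9972 = 97.63 Wh/kg

97.63 Wh/kg


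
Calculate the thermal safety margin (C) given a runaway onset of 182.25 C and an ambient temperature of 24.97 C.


Safety margin = 182.25 C - 24.97 C = 157.28 C

157.28 C


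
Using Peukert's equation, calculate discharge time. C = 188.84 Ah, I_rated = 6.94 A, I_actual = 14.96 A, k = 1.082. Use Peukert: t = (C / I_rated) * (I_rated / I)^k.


Step 1: t_rated = C / I_rated = 188.84 / 6.94 = 27.21 hr
Step 2: ratio = 6.94 / 14.96 = 0.4639
Step 3: ratio^k = 0.4639^1.082 = 0.43558
Step 4: t = t_rated * ratio^k = 27.21 * 0.43558 = 11.85 hr

11.85 hr


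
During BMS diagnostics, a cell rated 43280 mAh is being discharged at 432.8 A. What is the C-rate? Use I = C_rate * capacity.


Convert: capacity = 43280 mAh = 43.28 Ah
Rearranging: C_rate = 432.8 / 43.28 = 10C

10C


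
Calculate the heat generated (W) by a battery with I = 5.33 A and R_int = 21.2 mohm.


Convert: R = 21.2 mohm = 0.0212 ohm
Q = I^2 * R = 5.33^2 * 0.0212 = 0.6023 W

0.6023 W


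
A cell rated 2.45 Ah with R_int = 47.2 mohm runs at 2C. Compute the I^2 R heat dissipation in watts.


Convert: R = 47.2 mohm = 0.0472 ohm
Step 1: I = C_rate * capacity = 2 * 2.45 = 4.9 A
Step 2: Q = I^2 * R = 4.9^2 * 0.0472 = 24.01 * 0.0472 = 1.133 W

1.133 W


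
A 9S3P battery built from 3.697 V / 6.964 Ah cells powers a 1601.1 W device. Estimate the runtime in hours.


Step 1: E_pack = Ns * V_cell * Np * C_cell = 9 * 3.697 * 3 * 6.964 = 695.14 Wh
Step 2: t = E_pack / P = 695.14 / 1601.1 = 0.4342 hr

0.4342 hr


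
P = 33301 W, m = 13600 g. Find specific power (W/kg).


Convert: m = 13600 g = 13.6 kg
SP = P / m = 33301 / 13.6 = 2449 W/kg

2449 W/kg


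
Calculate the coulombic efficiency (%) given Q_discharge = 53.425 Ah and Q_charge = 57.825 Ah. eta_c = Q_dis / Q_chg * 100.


eta_c = Q_dis / Q_chg * 100 = 53.425 / 57.825 * 100 = 92.39%

92.39%


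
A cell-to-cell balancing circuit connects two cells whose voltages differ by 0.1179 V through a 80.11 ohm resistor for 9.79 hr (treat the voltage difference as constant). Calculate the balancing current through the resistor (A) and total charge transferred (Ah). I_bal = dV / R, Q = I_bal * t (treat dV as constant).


I_bal = dV / R = 0.1179 / 80.11 = 0.0014717 A
Q = I_bal * t = 0.0014717 * 9.79 = 0.01441 Ah

I=0.0014717 A, Q=0.01441 Ah


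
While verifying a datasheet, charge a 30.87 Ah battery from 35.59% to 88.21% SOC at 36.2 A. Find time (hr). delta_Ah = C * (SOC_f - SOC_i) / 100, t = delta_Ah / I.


delta_Ah = 30.87 * (88.21 - 35.59) / 100 = 16.244 Ah
t = delta_Ah / I = 16.244 / 36.2 = 0.4487 hr

0.4487 hr


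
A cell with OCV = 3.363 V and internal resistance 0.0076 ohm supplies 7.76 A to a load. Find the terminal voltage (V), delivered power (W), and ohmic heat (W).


Step 1: V_terminal = OCV - I*R = 3.363 - 7.76 * 0.0076 = 3.304 V
Step 2: P_out = V_terminal * I = 3.304 * 7.76 = 25.64 W
Step 3: Q = I^2 * R = 7.76^2 * 0.0076 = 0.4577 W

V=3.304 V, P=25.64 W, Q=0.4577 W


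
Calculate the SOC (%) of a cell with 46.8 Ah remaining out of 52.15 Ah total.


SOC% = 46.8 / 52.15 * 100 = 89.74%

89.74%


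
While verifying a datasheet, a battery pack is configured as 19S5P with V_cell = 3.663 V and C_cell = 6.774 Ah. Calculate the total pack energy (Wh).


E = Ns * Vcell * Np * Ccell = 19 * 3.663 * 5 * 6.774 = 2357 Wh

2357 Wh


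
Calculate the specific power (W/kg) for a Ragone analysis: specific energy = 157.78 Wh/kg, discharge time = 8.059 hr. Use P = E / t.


Specific power = 157.78 Wh/kg / 8.059 hr = 19.58 W/kg

19.58 W/kg


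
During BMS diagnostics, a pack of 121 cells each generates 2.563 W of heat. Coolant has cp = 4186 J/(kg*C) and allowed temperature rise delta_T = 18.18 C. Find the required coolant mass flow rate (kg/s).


Step 1: Total heat Q = 121 * 2.563 W = 310.12 W
Step 2: denom = cp * dT = 4186 * 18.18 = 76101
Step 3: m_dot = 310.12 / 76101 = 0.004075 kg/s

0.004075 kg/s


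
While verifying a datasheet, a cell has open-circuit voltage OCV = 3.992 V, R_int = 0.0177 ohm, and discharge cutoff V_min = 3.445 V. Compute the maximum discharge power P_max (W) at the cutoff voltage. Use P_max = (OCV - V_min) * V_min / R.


P_max = (OCV - V_min) * V_min / R = (3.992 - 3.445) * 3.445 / 0.0177 = 0.547 * 3.445 / 0.0177 = 106.5 W

106.5 W


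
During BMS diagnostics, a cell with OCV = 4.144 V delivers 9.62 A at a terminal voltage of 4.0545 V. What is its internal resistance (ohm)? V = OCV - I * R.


R = (OCV - V) / I = (4.144 - 4.0545) / 9.62 = 0.009304 ohm

0.009304 ohm


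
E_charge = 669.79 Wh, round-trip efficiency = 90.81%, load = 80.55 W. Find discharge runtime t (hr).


Step 1: E_discharge = eta/100 * E_charge = 90.81/100 * 669.79 = 608.24 Wh
Step 2: t = E_discharge / P = 608.24 / 80.55 = 7.551 hr

7.551 hr


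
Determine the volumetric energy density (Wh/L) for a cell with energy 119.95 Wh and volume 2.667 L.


Volumetric ED = 119.95 Wh / 2.667 L = 44.98 Wh/L

44.98 Wh/L


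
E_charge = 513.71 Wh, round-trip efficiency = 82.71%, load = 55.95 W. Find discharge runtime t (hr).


Step 1: E_discharge = eta/100 * E_charge = 82.71/100 * 513.71 = 424.89 Wh
Step 2: t = E_discharge / P = 424.89 / 55.95 = 7.594 hr

7.594 hr


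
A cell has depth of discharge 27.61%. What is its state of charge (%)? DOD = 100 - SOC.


SOC = 100 - DOD = 100 - 27.61 = 72.39%

72.39%


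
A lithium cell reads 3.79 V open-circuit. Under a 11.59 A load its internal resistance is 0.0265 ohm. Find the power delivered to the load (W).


Step 1: V_terminal = OCV - I*R = 3.79 - 11.59 * 0.0265 = 3.4829 V
Step 2: P_out = V_terminal * I = 3.4829 * 11.59 = 40.37 W

40.37 W


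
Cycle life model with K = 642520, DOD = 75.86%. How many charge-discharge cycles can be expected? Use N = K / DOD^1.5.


Step 1: DOD^1.5 = 75.86^1.5 = 660.72
Step 2: N = 642520 / 660.72 = 972.5 cycles

972.5 cycles


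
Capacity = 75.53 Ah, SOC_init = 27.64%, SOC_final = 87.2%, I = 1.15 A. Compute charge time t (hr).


delta_Ah = 75.53 * (87.2 - 27.64) / 100 = 44.986 Ah
t = delta_Ah / I = 44.986 / 1.15 = 39.12 hr

39.12 hr


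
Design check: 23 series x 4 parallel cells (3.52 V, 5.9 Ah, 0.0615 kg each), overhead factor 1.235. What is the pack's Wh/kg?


Step 1: V_pack = 23 * 3.52 = 80.96 V
Step 2: C_pack = 4 * 5.9 = 23.6 Ah
Step 3: E_pack = V_pack * C_pack = 80.96 * 23.6 = 1910.7 Wh
Step 4: m_pack = 23 * 4 * 0.0615 * 1.235 = 6.9876 kg
Step 5: ED = E_pack / m_pack = 1910.7 / 6.9876 = 273.4 Wh/kg

273.4 Wh/kg


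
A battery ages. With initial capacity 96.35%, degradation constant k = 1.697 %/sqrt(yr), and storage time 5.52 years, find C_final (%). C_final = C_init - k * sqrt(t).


sqrt(t) = sqrt(5.52) = 2.3495
C_final = 96.35 - 1.697 * 2.3495 = 92.36%

92.36%


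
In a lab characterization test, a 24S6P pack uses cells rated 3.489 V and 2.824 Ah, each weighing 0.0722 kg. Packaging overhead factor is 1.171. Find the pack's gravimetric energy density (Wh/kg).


Step 1: V_pack = 24 * 3.489 = 83.736 V
Step 2: C_pack = 6 * 2.824 = 16.944 Ah
Step 3: E_pack = V_pack * C_pack = 83.736 * 16.944 = 1418.8 Wh
Step 4: m_pack = 24 * 6 * 0.0722 * 1.171 = 12.175 kg
Step 5: ED = E_pack / m_pack = 1418.8 / 12.175 = 116.5 Wh/kg

116.5 Wh/kg


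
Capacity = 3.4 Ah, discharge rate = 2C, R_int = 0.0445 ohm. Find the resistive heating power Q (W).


Step 1: I = C_rate * capacity = 2 * 3.4 = 6.8 A
Step 2: Q = I^2 * R = 6.8^2 * 0.0445 = 46.24 * 0.0445 = 2.058 W

2.058 W


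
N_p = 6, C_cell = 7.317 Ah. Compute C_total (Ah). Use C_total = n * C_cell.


Parallel capacities add: 6 * 7.317 Ah = 43.902 Ah

43.902 Ah


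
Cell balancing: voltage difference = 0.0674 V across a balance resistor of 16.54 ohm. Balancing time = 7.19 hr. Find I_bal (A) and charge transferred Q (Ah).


I_bal = dV / R = 0.0674 / 16.54 = 0.004075 A
Q = I_bal * t = 0.004075 * 7.19 = 0.02930 Ah

I=0.004075 A, Q=0.02930 Ah


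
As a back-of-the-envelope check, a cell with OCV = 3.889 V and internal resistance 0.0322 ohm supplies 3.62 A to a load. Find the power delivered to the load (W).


Step 1: V_terminal = OCV - I*R = 3.889 - 3.62 * 0.0322 = 3.7724 V
Step 2: P_out = V_terminal * I = 3.7724 * 3.62 = 13.66 W

13.66 W


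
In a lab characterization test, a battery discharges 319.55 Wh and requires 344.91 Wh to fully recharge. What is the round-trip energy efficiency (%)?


eta_e = E_dis / E_chg * 100 = 319.55 / 344.91 * 100 = 92.65%

92.65%


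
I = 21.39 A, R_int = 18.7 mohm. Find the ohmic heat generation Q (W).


Convert: R = 18.7 mohm = 0.0187 ohm
I^2 = 457.53
Q = 457.53 * 0.0187 = 8.556 W

8.556 W


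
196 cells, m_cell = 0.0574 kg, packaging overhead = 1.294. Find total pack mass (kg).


m_pack = n * m_cell * overhead = 196 * 0.0574 * 1.294 = 14.56 kg

14.56 kg


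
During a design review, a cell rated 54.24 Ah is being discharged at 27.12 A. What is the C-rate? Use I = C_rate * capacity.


Rearranging: C_rate = 27.12 / 54.24 = 0.5C

0.5C


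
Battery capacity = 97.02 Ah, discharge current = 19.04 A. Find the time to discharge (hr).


t = capacity / current = 97.02 / 19.04 = 5.096 hr

5.096 hr


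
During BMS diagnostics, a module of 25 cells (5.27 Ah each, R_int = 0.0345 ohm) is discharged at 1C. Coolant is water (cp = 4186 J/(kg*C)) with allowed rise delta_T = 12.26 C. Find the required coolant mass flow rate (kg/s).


Step 1: I = 1 * 5.27 = 5.27 A
Step 2: Q_cell = I^2 * R = 5.27^2 * 0.0345 = 0.95817 W
Step 3: Q_total = 25 * 0.95817 = 23.954 W
Step 4: m_dot = Q_total / (cp * dT) = 23.954 / (4186 * 12.26) = 4.668e-04 kg/s

4.668e-04 kg/s


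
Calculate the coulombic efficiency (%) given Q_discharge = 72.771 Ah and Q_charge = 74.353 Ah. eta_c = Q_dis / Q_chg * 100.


Coulombic efficiency = 72.771/74.353 * 100% = 97.87%

97.87%


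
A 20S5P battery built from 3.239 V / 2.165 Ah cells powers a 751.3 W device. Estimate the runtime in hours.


Step 1: E_pack = Ns * V_cell * Np * C_cell = 20 * 3.239 * 5 * 2.165 = 701.24 Wh
Step 2: t = E_pack / P = 701.24 / 751.3 = 0.9334 hr

0.9334 hr


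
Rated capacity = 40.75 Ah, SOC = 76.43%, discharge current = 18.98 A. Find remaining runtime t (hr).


Step 1: remaining = SOC/100 * C_total = 76.43/100 * 40.75 = 31.145 Ah
Step 2: t = remaining / I = 31.145 / 18.98 = 1.641 hr

1.641 hr


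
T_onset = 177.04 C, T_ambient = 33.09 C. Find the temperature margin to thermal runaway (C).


margin = T_onset - T_ambient = 177.04 - 33.09 = 143.95 C

143.95 C


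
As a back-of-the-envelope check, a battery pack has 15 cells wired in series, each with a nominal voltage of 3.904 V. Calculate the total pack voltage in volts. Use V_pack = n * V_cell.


With 15 cells in series at 3.904 V each, V_pack = 58.56 V

58.56 V


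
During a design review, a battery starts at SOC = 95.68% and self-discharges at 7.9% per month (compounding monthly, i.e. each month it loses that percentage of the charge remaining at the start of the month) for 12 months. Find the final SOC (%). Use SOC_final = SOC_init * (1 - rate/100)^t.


decay = (1 - 7.9/100)^12 = 0.37249
SOC_final = 95.68 * 0.37249 = 35.64%

35.64%


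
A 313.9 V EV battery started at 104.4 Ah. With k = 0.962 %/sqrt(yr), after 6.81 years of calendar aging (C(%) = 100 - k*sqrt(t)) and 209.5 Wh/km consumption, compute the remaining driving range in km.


Step 1: capacity retention = 100 - 0.962 * sqrt(6.81) = 100 - 0.962 * 2.6096 = 97.49%
Step 2: C_now = 104.4 * 97.49/100 = 101.78 Ah
Step 3: E_pack = V * C_now = 313.9 * 101.78 = 31949 Wh
Step 4: range = E_pack / consumption = 31949 / 209.5 = 152.5 km

152.5 km


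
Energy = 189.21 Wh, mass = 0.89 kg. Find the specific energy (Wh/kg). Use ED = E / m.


ED = E / m = 189.21 / 0.89 = 212.6 Wh/kg

212.6 Wh/kg


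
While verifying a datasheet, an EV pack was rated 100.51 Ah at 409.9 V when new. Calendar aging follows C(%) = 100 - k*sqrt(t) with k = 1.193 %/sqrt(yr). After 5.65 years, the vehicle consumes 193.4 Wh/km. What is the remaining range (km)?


Step 1: capacity retention = 100 - 1.193 * sqrt(5.65) = 100 - 1.193 * 2.377 = 97.164%
Step 2: C_now = 100.51 * 97.164/100 = 97.66 Ah
Step 3: E_pack = V * C_now = 409.9 * 97.66 = 40031 Wh
Step 4: range = E_pack / consumption = 40031 / 193.4 = 207.0 km

207.0 km


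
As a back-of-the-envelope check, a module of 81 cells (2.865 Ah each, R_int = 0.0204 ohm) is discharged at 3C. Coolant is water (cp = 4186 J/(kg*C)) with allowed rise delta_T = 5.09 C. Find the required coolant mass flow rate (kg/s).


Step 1: I = 3 * 2.865 = 8.595 A
Step 2: Q_cell = I^2 * R = 8.595^2 * 0.0204 = 1.507 W
Step 3: Q_total = 81 * 1.507 = 122.07 W
Step 4: m_dot = Q_total / (cp * dT) = 122.07 / (4186 * 5.09) = 0.005729 kg/s

0.005729 kg/s


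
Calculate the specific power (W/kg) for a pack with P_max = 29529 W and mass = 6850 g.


Convert: m = 6850 g = 6.85 kg
SP = P / m = 29529 / 6.85 = 4311 W/kg

4311 W/kg


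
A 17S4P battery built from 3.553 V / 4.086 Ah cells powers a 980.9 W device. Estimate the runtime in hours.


Step 1: E_pack = Ns * V_cell * Np * C_cell = 17 * 3.553 * 4 * 4.086 = 987.19 Wh
Step 2: t = E_pack / P = 987.19 / 980.9 = 1.006 hr

1.006 hr


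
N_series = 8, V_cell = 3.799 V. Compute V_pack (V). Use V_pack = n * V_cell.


V_pack = n * V_cell = 8 * 3.799 = 30.392 V

30.392 V


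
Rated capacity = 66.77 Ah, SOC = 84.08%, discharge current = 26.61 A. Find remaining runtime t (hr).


Step 1: remaining = SOC/100 * C_total = 84.08/100 * 66.77 = 56.14 Ah
Step 2: t = remaining / I = 56.14 / 26.61 = 2.110 hr

2.110 hr


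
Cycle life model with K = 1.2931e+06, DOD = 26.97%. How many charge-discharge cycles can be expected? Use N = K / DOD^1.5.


Step 1: DOD^1.5 = 26.97^1.5 = 140.06
Step 2: N = 1.2931e+06 / 140.06 = 9232 cycles

9232 cycles


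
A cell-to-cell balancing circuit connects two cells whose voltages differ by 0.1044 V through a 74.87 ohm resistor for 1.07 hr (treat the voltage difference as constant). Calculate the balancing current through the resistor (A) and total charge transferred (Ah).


First, Ohm's law: I_bal = 0.1044 V / 74.87 ohm = 0.0013944 A
Then Q = I * t = 0.0013944 A * 1.07 hr = 0.001492 Ah

I=0.0013944 A, Q=0.001492 Ah


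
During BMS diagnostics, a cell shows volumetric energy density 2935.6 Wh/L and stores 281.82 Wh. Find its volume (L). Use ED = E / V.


V = E / ED = 281.82 / 2935.6 = 0.09600 L

0.09600 L


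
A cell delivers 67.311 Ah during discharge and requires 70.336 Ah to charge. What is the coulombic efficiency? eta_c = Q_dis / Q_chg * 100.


eta_c = Q_dis / Q_chg * 100 = 67.311 / 70.336 * 100 = 95.70%

95.70%


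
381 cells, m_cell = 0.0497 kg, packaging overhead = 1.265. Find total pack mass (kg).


m_pack = n * m_cell * overhead = 381 * 0.0497 * 1.265 = 23.95 kg

23.95 kg


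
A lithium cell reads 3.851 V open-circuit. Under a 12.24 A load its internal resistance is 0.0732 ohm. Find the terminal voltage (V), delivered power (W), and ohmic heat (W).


Step 1: V_terminal = OCV - I*R = 3.851 - 12.24 * 0.0732 = 2.955 V
Step 2: P_out = V_terminal * I = 2.955 * 12.24 = 36.17 W
Step 3: Q = I^2 * R = 12.24^2 * 0.0732 = 10.97 W

V=2.955 V, P=36.17 W, Q=10.97 W


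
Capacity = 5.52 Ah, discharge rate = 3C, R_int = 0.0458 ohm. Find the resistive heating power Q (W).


Step 1: I = C_rate * capacity = 3 * 5.52 = 16.56 A
Step 2: Q = I^2 * R = 16.56^2 * 0.0458 = 274.23 * 0.0458 = 12.56 W

12.56 W


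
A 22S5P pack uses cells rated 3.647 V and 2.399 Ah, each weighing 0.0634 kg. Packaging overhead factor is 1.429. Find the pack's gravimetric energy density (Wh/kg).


Step 1: V_pack = 22 * 3.647 = 80.234 V
Step 2: C_pack = 5 * 2.399 = 11.995 Ah
Step 3: E_pack = V_pack * C_pack = 80.234 * 11.995 = 962.41 Wh
Step 4: m_pack = 22 * 5 * 0.0634 * 1.429 = 9.9658 kg
Step 5: ED = E_pack / m_pack = 962.41 / 9.9658 = 96.57 Wh/kg

96.57 Wh/kg


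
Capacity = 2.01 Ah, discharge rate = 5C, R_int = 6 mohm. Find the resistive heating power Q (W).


Convert: R = 6 mohm = 0.006 ohm
Step 1: I = C_rate * capacity = 5 * 2.01 = 10.05 A
Step 2: Q = I^2 * R = 10.05^2 * 0.006 = 101 * 0.006 = 0.6060 W

0.6060 W


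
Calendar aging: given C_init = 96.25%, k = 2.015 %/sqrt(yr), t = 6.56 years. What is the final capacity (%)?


Step 1: sqrt(6.56 yr) = 2.5612
Step 2: drop = 2.015 * 2.5612 = 5.1608
Step 3: C_final = 96.25 - 5.1608 = 91.09%

91.09%


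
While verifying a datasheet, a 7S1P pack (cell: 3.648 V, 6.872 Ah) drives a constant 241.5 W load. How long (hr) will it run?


Step 1: E_pack = Ns * V_cell * Np * C_cell = 7 * 3.648 * 1 * 6.872 = 175.48 Wh
Step 2: t = E_pack / P = 175.48 / 241.5 = 0.7266 hr

0.7266 hr


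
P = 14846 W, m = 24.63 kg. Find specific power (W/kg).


Specific power = 14846 W / 24.63 kg = 602.8 W/kg

602.8 W/kg


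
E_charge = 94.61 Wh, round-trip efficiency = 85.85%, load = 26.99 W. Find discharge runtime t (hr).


Step 1: E_discharge = eta/100 * E_charge = 85.85/100 * 94.61 = 81.223 Wh
Step 2: t = E_discharge / P = 81.223 / 26.99 = 3.009 hr

3.009 hr


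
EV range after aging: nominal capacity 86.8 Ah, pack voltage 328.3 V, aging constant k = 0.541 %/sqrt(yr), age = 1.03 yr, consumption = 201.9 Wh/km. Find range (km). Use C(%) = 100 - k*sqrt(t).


Step 1: capacity retention = 100 - 0.541 * sqrt(1.03) = 100 - 0.541 * 1.0149 = 99.451%
Step 2: C_now = 86.8 * 99.451/100 = 86.323 Ah
Step 3: E_pack = V * C_now = 328.3 * 86.323 = 28340 Wh
Step 4: range = E_pack / consumption = 28340 / 201.9 = 140.4 km

140.4 km


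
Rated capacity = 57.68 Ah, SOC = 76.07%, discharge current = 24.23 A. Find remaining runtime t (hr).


Step 1: remaining = SOC/100 * C_total = 76.07/100 * 57.68 = 43.877 Ah
Step 2: t = remaining / I = 43.877 / 24.23 = 1.811 hr

1.811 hr


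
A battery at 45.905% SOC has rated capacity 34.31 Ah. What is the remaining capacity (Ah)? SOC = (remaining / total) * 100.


remaining = SOC / 100 * total = 45.905 / 100 * 34.31 = 15.75 Ah

15.75 Ah


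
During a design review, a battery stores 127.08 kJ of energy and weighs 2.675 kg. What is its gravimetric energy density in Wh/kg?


Convert: E = 127.08 kJ = 35.3 Wh
ED = E / m = 35.3 / 2.675 = 13.20 Wh/kg

13.20 Wh/kg


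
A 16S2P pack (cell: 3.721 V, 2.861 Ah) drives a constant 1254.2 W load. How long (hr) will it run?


Step 1: E_pack = Ns * V_cell * Np * C_cell = 16 * 3.721 * 2 * 2.861 = 340.66 Wh
Step 2: t = E_pack / P = 340.66 / 1254.2 = 0.2716 hr

0.2716 hr


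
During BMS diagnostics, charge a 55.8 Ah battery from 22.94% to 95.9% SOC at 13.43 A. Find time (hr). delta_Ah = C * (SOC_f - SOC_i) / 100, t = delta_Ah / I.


Step 1: dSOC = 95.9% - 22.94% = 72.96%
Step 2: delta_Ah = 55.8 * 72.96 / 100 = 40.712 Ah
Step 3: t = 40.712 / 13.43 = 3.031 hr

3.031 hr


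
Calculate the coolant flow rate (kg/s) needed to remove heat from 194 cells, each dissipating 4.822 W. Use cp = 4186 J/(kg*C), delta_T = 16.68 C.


Step 1: Total heat Q = 194 * 4.822 W = 935.47 W
Step 2: denom = cp * dT = 4186 * 16.68 = 69822
Step 3: m_dot = 935.47 / 69822 = 0.01340 kg/s

0.01340 kg/s


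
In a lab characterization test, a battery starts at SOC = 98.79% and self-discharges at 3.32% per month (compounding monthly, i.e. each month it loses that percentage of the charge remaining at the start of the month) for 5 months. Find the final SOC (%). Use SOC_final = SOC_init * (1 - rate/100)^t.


Monthly retention factor = 1 - 3.32/100 = 0.9668
Over 5 months: factor^5 = 0.84466
SOC_final = 98.79 * 0.84466 = 83.44%

83.44%


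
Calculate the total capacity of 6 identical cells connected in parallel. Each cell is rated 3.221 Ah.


C_total = 6 * 3.221 = 19.326 Ah

19.326 Ah


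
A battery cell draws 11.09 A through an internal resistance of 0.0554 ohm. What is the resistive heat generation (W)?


Q = I^2 * R = 11.09^2 * 0.0554 = 6.814 W

6.814 W


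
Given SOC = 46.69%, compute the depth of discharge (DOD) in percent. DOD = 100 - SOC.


Complement of SOC: DOD = 100% - 46.69% = 53.31%

53.31%


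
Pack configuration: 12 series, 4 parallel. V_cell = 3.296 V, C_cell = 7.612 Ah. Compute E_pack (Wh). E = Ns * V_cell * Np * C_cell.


E = Ns * Vcell * Np * Ccell = 12 * 3.296 * 4 * 7.612 = 1204 Wh

1204 Wh


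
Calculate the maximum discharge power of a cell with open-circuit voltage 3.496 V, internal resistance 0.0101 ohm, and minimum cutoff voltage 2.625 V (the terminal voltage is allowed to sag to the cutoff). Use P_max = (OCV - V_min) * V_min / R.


dV = OCV - V_min = 0.871 V (so I_max = dV / R)
P_max = dV * V_min / R = 0.871 * 2.625 / 0.0101 = 226.4 W

226.4 W


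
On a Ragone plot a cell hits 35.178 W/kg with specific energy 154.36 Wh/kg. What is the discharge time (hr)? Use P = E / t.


t = E / P = 154.36 / 35.178 = 4.388 hr

4.388 hr


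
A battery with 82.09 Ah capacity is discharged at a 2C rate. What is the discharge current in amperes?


At 2C: I = 2 * 82.09 Ah = 164.18 A

164.18 A


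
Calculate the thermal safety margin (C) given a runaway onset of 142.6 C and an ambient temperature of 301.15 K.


Convert: T_ambient = 301.15 K = 28 C
margin = 142.6 - 28 = 114.6 C

114.6 C


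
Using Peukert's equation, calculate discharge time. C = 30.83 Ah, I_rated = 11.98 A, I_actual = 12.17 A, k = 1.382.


Step 1: t_rated = C / I_rated = 30.83 / 11.98 = 2.5735 hr
Step 2: ratio = 11.98 / 12.17 = 0.98439
Step 3: ratio^k = 0.98439^1.382 = 0.97849
Step 4: t = t_rated * ratio^k = 2.5735 * 0.97849 = 2.518 hr

2.518 hr


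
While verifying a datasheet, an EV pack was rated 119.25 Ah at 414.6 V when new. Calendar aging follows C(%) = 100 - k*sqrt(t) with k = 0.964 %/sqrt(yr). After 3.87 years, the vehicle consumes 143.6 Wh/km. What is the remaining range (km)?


Step 1: capacity retention = 100 - 0.964 * sqrt(3.87) = 100 - 0.964 * 1.9672 = 98.104%
Step 2: C_now = 119.25 * 98.104/100 = 116.99 Ah
Step 3: E_pack = V * C_now = 414.6 * 116.99 = 48504 Wh
Step 4: range = E_pack / consumption = 48504 / 143.6 = 337.8 km

337.8 km


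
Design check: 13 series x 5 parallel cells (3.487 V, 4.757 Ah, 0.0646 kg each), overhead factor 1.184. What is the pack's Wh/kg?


Step 1: V_pack = 13 * 3.487 = 45.331 V
Step 2: C_pack = 5 * 4.757 = 23.785 Ah
Step 3: E_pack = V_pack * C_pack = 45.331 * 23.785 = 1078.2 Wh
Step 4: m_pack = 13 * 5 * 0.0646 * 1.184 = 4.9716 kg
Step 5: ED = E_pack / m_pack = 1078.2 / 4.9716 = 216.9 Wh/kg

216.9 Wh/kg


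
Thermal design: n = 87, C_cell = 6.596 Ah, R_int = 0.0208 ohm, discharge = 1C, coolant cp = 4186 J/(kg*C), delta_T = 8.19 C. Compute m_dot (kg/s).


Step 1: I = 1 * 6.596 = 6.596 A
Step 2: Q_cell = I^2 * R = 6.596^2 * 0.0208 = 0.90495 W
Step 3: Q_total = 87 * 0.90495 = 78.731 W
Step 4: m_dot = Q_total / (cp * dT) = 78.731 / (4186 * 8.19) = 0.002296 kg/s

0.002296 kg/s


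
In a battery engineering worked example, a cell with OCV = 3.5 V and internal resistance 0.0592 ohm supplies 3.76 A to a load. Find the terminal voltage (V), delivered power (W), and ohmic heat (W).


Step 1: V_terminal = OCV - I*R = 3.5 - 3.76 * 0.0592 = 3.2774 V
Step 2: P_out = V_terminal * I = 3.2774 * 3.76 = 12.32 W
Step 3: Q = I^2 * R = 3.76^2 * 0.0592 = 0.8369 W

V=3.2774 V, P=12.32 W, Q=0.8369 W


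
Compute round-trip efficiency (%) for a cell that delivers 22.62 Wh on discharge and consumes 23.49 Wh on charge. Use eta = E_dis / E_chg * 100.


eta_e = E_dis / E_chg * 100 = 22.62 / 23.49 * 100 = 96.30%

96.30%


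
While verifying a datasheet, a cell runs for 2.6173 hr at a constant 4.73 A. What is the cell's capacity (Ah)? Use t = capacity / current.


C = I * t = 4.73 * 2.6173 = 12.38 Ah

12.38 Ah


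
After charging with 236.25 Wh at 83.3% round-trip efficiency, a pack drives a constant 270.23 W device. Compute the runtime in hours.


Step 1: E_discharge = eta/100 * E_charge = 83.3/100 * 236.25 = 196.8 Wh
Step 2: t = E_discharge / P = 196.8 / 270.23 = 0.7283 hr

0.7283 hr


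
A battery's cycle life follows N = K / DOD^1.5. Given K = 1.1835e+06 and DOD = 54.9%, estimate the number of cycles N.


DOD^1.5 = 406.78
N = K / DOD^1.5 = 1.1835e+06 / 406.78 = 2909

2909 cycles


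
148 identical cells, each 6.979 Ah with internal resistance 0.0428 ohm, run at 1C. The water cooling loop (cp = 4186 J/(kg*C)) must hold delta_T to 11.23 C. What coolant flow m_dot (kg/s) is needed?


Step 1: I = 1 * 6.979 = 6.979 A
Step 2: Q_cell = I^2 * R = 6.979^2 * 0.0428 = 2.0846 W
Step 3: Q_total = 148 * 2.0846 = 308.52 W
Step 4: m_dot = Q_total / (cp * dT) = 308.52 / (4186 * 11.23) = 0.006563 kg/s

0.006563 kg/s


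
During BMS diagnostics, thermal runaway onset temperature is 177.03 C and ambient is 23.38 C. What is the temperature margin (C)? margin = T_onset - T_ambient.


Safety margin = 177.03 C - 23.38 C = 153.65 C

153.65 C


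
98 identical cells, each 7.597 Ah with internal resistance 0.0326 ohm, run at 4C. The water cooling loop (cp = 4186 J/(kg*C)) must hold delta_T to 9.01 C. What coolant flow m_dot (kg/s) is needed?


Step 1: I = 4 * 7.597 = 30.388 A
Step 2: Q_cell = I^2 * R = 30.388^2 * 0.0326 = 30.104 W
Step 3: Q_total = 98 * 30.104 = 2950.2 W
Step 4: m_dot = Q_total / (cp * dT) = 2950.2 / (4186 * 9.01) = 0.07822 kg/s

0.07822 kg/s


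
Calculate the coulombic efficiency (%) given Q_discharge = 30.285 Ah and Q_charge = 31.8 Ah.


Coulombic efficiency = 30.285/31.8 * 100% = 95.24%

95.24%


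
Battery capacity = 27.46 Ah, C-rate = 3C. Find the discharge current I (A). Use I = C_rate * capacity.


I = C_rate * capacity = 3 * 27.46 = 82.38 A

82.38 A


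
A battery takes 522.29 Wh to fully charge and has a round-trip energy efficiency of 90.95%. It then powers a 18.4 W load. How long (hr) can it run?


Step 1: E_discharge = eta/100 * E_charge = 90.95/100 * 522.29 = 475.02 Wh
Step 2: t = E_discharge / P = 475.02 / 18.4 = 25.82 hr

25.82 hr


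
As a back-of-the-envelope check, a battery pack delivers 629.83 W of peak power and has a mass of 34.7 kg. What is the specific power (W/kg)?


Specific power = 629.83 W / 34.7 kg = 18.15 W/kg

18.15 W/kg


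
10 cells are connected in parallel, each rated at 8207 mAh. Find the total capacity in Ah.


Convert: C_cell = 8207 mAh = 8.207 Ah
C_total = 10 * 8.207 = 82.07 Ah

82.07 Ah


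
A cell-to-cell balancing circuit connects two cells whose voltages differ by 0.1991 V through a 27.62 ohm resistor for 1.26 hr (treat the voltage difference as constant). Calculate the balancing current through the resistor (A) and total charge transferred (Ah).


First, Ohm's law: I_bal = 0.1991 V / 27.62 ohm = 0.0072085 A
Then Q = I * t = 0.0072085 A * 1.26 hr = 0.009083 Ah

I=0.0072085 A, Q=0.009083 Ah


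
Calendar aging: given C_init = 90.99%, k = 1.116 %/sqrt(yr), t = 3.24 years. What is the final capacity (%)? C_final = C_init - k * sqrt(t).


Step 1: sqrt(3.24 yr) = 1.8
Step 2: drop = 1.116 * 1.8 = 2.0088
Step 3: C_final = 90.99 - 2.0088 = 88.98%

88.98%


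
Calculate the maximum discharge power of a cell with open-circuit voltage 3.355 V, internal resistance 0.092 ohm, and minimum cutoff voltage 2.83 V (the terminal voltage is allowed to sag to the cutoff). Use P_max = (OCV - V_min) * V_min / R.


P_max = (OCV - V_min) * V_min / R = (3.355 - 2.83) * 2.83 / 0.092 = 0.525 * 2.83 / 0.092 = 16.15 W

16.15 W


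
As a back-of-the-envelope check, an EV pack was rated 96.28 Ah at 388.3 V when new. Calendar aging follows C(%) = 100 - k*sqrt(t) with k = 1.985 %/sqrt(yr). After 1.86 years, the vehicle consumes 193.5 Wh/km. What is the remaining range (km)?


Step 1: capacity retention = 100 - 1.985 * sqrt(1.86) = 100 - 1.985 * 1.3638 = 97.293%
Step 2: C_now = 96.28 * 97.293/100 = 93.674 Ah
Step 3: E_pack = V * C_now = 388.3 * 93.674 = 36374 Wh
Step 4: range = E_pack / consumption = 36374 / 193.5 = 188.0 km

188.0 km


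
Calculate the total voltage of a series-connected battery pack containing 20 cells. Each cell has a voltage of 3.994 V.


With 20 cells in series at 3.994 V each, V_pack = 79.88 V

79.88 V


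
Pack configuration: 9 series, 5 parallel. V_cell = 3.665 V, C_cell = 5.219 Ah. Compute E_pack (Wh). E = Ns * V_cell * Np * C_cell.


V_pack = 9 * 3.665 = 32.985 V
C_pack = 5 * 5.219 = 26.095 Ah
E = V_pack * C_pack = 32.985 * 26.095 = 860.7 Wh

860.7 Wh


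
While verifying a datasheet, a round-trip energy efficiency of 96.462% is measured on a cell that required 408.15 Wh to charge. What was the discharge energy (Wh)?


E_dis = eta/100 * E_chg = 96.462/100 * 408.15 = 393.7 Wh

393.7 Wh


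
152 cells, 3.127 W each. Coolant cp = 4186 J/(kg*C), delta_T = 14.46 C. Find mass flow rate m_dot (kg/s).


Step 1: Total heat Q = 152 * 3.127 W = 475.3 W
Step 2: denom = cp * dT = 4186 * 14.46 = 60530
Step 3: m_dot = 475.3 / 60530 = 0.007852 kg/s

0.007852 kg/s


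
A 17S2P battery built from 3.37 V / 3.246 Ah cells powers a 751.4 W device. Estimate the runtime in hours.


Step 1: E_pack = Ns * V_cell * Np * C_cell = 17 * 3.37 * 2 * 3.246 = 371.93 Wh
Step 2: t = E_pack / P = 371.93 / 751.4 = 0.4950 hr

0.4950 hr


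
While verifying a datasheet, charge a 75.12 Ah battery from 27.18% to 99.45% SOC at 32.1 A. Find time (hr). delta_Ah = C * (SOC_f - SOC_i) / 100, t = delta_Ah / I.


Step 1: dSOC = 99.45% - 27.18% = 72.27%
Step 2: delta_Ah = 75.12 * 72.27 / 100 = 54.289 Ah
Step 3: t = 54.289 / 32.1 = 1.691 hr

1.691 hr


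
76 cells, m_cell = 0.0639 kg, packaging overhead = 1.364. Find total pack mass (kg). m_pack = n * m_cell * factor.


Cell mass sum = 76 * 0.0639 = 4.8564 kg
With overhead 1.364: m_pack = 4.8564 * 1.364 = 6.624 kg

6.624 kg


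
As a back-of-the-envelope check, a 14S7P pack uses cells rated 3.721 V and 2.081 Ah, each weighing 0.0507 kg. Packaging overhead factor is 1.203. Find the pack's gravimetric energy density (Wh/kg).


Step 1: V_pack = 14 * 3.721 = 52.094 V
Step 2: C_pack = 7 * 2.081 = 14.567 Ah
Step 3: E_pack = V_pack * C_pack = 52.094 * 14.567 = 758.85 Wh
Step 4: m_pack = 14 * 7 * 0.0507 * 1.203 = 5.9772 kg
Step 5: ED = E_pack / m_pack = 758.85 / 5.9772 = 127.0 Wh/kg

127.0 Wh/kg


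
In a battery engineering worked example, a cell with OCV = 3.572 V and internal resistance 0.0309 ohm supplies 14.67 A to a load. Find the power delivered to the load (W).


Step 1: V_terminal = OCV - I*R = 3.572 - 14.67 * 0.0309 = 3.1187 V
Step 2: P_out = V_terminal * I = 3.1187 * 14.67 = 45.75 W

45.75 W


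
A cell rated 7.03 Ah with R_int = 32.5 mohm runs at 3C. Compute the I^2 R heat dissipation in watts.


Convert: R = 32.5 mohm = 0.0325 ohm
Step 1: I = C_rate * capacity = 3 * 7.03 = 21.09 A
Step 2: Q = I^2 * R = 21.09^2 * 0.0325 = 444.79 * 0.0325 = 14.46 W

14.46 W


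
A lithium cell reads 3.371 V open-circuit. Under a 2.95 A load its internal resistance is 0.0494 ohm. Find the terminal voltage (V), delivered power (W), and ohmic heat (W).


Step 1: V_terminal = OCV - I*R = 3.371 - 2.95 * 0.0494 = 3.2253 V
Step 2: P_out = V_terminal * I = 3.2253 * 2.95 = 9.515 W
Step 3: Q = I^2 * R = 2.95^2 * 0.0494 = 0.4299 W

V=3.2253 V, P=9.515 W, Q=0.4299 W


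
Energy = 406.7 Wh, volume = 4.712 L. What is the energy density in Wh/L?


Volumetric ED = 406.7 Wh / 4.712 L = 86.31 Wh/L

86.31 Wh/L


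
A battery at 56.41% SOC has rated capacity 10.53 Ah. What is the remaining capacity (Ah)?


remaining = SOC / 100 * total = 56.41 / 100 * 10.53 = 5.940 Ah

5.940 Ah


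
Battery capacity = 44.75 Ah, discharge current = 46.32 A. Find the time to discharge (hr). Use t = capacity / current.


Runtime = 44.75 Ah / 46.32 A = 0.9661 hr

0.9661 hr


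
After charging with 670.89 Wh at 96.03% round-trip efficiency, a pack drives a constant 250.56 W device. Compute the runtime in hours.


Step 1: E_discharge = eta/100 * E_charge = 96.03/100 * 670.89 = 644.26 Wh
Step 2: t = E_discharge / P = 644.26 / 250.56 = 2.571 hr

2.571 hr


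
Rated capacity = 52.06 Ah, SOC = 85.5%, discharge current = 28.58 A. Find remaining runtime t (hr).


Step 1: remaining = SOC/100 * C_total = 85.5/100 * 52.06 = 44.511 Ah
Step 2: t = remaining / I = 44.511 / 28.58 = 1.557 hr

1.557 hr


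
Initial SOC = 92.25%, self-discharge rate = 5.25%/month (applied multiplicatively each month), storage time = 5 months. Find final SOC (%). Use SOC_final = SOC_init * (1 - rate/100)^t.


Monthly retention factor = 1 - 5.25/100 = 0.9475
Over 5 months: factor^5 = 0.76365
SOC_final = 92.25 * 0.76365 = 70.45%

70.45%


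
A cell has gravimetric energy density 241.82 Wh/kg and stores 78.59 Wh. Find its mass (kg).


m = E / ED = 78.59 / 241.82 = 0.3250 kg

0.3250 kg


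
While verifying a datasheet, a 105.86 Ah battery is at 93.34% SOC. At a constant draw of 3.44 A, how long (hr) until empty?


Step 1: remaining = SOC/100 * C_total = 93.34/100 * 105.86 = 98.81 Ah
Step 2: t = remaining / I = 98.81 / 3.44 = 28.72 hr

28.72 hr


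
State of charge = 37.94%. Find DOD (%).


DOD = 100 - SOC = 100 - 37.94 = 62.06%

62.06%


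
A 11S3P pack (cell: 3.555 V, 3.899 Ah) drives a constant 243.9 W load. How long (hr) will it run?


Step 1: E_pack = Ns * V_cell * Np * C_cell = 11 * 3.555 * 3 * 3.899 = 457.41 Wh
Step 2: t = E_pack / P = 457.41 / 243.9 = 1.875 hr

1.875 hr


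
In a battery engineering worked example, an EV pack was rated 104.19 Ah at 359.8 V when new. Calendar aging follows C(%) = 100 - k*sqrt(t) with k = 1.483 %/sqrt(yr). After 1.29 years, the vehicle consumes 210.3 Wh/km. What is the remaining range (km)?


Step 1: capacity retention = 100 - 1.483 * sqrt(1.29) = 100 - 1.483 * 1.1358 = 98.316%
Step 2: C_now = 104.19 * 98.316/100 = 102.44 Ah
Step 3: E_pack = V * C_now = 359.8 * 102.44 = 36858 Wh
Step 4: range = E_pack / consumption = 36858 / 210.3 = 175.3 km

175.3 km


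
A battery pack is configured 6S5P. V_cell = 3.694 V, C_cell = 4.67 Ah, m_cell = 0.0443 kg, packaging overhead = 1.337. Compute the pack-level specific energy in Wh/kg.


Step 1: V_pack = 6 * 3.694 = 22.164 V
Step 2: C_pack = 5 * 4.67 = 23.35 Ah
Step 3: E_pack = V_pack * C_pack = 22.164 * 23.35 = 517.53 Wh
Step 4: m_pack = 6 * 5 * 0.0443 * 1.337 = 1.7769 kg
Step 5: ED = E_pack / m_pack = 517.53 / 1.7769 = 291.3 Wh/kg

291.3 Wh/kg


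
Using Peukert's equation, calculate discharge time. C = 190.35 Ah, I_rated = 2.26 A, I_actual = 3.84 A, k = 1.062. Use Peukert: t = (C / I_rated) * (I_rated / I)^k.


t_rated = C / I_rated = 190.35 / 2.26 = 84.226 hr
(I_rated/I)^k = (0.58854)^1.062 = 0.56951
t = t_rated * (I_rated/I)^k = 84.226 * 0.56951 = 47.97 hr

47.97 hr


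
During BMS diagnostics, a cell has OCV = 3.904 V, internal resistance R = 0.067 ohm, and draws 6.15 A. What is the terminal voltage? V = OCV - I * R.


IR drop = 6.15 * 0.067 = 0.41205 V
V = 3.904 - 0.41205 = 3.492 V

3.492 V


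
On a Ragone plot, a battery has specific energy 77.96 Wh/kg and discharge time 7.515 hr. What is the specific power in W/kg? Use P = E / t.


Specific power = 77.96 Wh/kg / 7.515 hr = 10.37 W/kg

10.37 W/kg


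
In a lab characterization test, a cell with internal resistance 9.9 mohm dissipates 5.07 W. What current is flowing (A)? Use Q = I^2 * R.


Convert: R = 9.9 mohm = 0.0099 ohm
I = sqrt(Q / R) = sqrt(5.07 / 0.0099) = sqrt(512.12) = 22.63 A

22.63 A


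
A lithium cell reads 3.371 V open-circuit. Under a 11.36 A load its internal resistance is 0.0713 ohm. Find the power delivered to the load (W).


Step 1: V_terminal = OCV - I*R = 3.371 - 11.36 * 0.0713 = 2.561 V
Step 2: P_out = V_terminal * I = 2.561 * 11.36 = 29.09 W

29.09 W


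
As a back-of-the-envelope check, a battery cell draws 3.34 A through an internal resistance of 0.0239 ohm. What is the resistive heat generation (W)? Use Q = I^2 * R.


I^2 = 11.156
Q = 11.156 * 0.0239 = 0.2666 W

0.2666 W


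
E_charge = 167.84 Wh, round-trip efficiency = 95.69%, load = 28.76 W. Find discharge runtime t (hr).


Step 1: E_discharge = eta/100 * E_charge = 95.69/100 * 167.84 = 160.61 Wh
Step 2: t = E_discharge / P = 160.61 / 28.76 = 5.584 hr

5.584 hr


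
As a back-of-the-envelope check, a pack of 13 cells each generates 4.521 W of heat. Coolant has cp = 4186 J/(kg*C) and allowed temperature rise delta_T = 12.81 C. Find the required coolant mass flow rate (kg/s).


Q_total = 13 * 4.521 = 58.773 W
m_dot = Q_total / (cp * dT) = 58.773 / (4186 * 12.81) = 0.001096 kg/s

0.001096 kg/s
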